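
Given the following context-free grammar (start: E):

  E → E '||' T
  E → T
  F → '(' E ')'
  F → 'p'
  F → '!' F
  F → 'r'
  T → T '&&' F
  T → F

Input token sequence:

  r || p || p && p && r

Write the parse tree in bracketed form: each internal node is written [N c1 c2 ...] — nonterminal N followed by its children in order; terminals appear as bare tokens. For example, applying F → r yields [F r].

[E [E [E [T [F r]]] || [T [F p]]] || [T [T [T [F p]] && [F p]] && [F r]]]

E
E || T
E || T || T
T || T || T
F || T || T
r || T || T
r || F || T
r || p || T
r || p || T && F
r || p || T && F && F
r || p || F && F && F
r || p || p && F && F
r || p || p && p && F
r || p || p && p && r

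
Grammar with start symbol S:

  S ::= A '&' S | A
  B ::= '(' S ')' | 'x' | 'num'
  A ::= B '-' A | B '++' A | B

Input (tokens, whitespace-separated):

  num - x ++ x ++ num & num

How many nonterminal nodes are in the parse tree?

12

[S [A [B num] - [A [B x] ++ [A [B x] ++ [A [B num]]]]] & [S [A [B num]]]]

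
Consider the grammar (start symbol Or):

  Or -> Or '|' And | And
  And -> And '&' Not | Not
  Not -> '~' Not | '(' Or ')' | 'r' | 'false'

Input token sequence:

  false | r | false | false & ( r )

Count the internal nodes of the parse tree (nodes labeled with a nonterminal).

17

[Or [Or [Or [Or [And [Not false]]] | [And [Not r]]] | [And [Not false]]] | [And [And [Not false]] & [Not ( [Or [And [Not r]]] )]]]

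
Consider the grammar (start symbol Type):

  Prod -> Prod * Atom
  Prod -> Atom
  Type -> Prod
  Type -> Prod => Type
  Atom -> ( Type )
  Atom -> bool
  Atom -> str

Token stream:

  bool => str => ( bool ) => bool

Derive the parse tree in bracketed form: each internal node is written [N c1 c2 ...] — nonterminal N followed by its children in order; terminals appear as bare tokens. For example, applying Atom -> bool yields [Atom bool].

Type
Prod => Type
Atom => Type
bool => Type
bool => Prod => Type
bool => Atom => Type
bool => str => Type
bool => str => Prod => Type
bool => str => Atom => Type
bool => str => ( Type ) => Type
bool => str => ( Prod ) => Type
bool => str => ( Atom ) => Type
bool => str => ( bool ) => Type
bool => str => ( bool ) => Prod
bool => str => ( bool ) => Atom
bool => str => ( bool ) => bool

[Type [Prod [Atom bool]] => [Type [Prod [Atom str]] => [Type [Prod [Atom ( [Type [Prod [Atom bool]]] )]] => [Type [Prod [Atom bool]]]]]]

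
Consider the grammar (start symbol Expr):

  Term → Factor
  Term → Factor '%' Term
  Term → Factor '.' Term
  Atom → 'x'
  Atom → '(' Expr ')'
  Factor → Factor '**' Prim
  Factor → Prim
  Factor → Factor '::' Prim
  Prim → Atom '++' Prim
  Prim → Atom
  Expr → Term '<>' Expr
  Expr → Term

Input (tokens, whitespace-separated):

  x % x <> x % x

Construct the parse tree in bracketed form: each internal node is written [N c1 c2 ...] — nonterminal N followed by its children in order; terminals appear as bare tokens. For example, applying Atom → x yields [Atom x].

[Expr [Term [Factor [Prim [Atom x]]] % [Term [Factor [Prim [Atom x]]]]] <> [Expr [Term [Factor [Prim [Atom x]]] % [Term [Factor [Prim [Atom x]]]]]]]

Expr
Term <> Expr
Factor % Term <> Expr
Prim % Term <> Expr
Atom % Term <> Expr
x % Term <> Expr
x % Factor <> Expr
x % Prim <> Expr
x % Atom <> Expr
x % x <> Expr
x % x <> Term
x % x <> Factor % Term
x % x <> Prim % Term
x % x <> Atom % Term
x % x <> x % Term
x % x <> x % Factor
x % x <> x % Prim
x % x <> x % Atom
x % x <> x % x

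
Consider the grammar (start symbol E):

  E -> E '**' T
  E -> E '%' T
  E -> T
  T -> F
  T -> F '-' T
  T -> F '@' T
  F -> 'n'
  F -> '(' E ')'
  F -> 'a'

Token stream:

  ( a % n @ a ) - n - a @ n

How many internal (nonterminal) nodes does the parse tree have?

[E [T [F ( [E [E [T [F a]]] % [T [F n] @ [T [F a]]]] )] - [T [F n] - [T [F a] @ [T [F n]]]]]]

17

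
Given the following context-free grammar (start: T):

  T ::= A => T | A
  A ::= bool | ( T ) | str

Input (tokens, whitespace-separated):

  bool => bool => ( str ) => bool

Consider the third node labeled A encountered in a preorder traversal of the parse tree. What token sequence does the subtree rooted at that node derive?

( str )

[T [A bool] => [T [A bool] => [T [A ( [T [A str]] )] => [T [A bool]]]]]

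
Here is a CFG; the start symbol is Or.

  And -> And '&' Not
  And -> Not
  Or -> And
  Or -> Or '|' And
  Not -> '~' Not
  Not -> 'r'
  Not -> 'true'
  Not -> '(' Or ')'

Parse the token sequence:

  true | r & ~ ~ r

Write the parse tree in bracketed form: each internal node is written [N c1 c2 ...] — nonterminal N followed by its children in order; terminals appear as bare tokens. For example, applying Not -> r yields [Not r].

Or
Or | And
And | And
Not | And
true | And
true | And & Not
true | Not & Not
true | r & Not
true | r & ~ Not
true | r & ~ ~ Not
true | r & ~ ~ r

[Or [Or [And [Not true]]] | [And [And [Not r]] & [Not ~ [Not ~ [Not r]]]]]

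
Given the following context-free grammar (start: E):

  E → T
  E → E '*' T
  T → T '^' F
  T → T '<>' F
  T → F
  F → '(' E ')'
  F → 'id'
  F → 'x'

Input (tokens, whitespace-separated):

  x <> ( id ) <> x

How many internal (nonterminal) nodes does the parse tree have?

[E [T [T [T [F x]] <> [F ( [E [T [F id]]] )]] <> [F x]]]

10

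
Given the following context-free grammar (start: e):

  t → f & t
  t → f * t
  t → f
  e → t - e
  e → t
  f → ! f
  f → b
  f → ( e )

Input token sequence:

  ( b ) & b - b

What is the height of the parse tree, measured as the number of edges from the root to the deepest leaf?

[e [t [f ( [e [t [f b]]] )] & [t [f b]]] - [e [t [f b]]]]

6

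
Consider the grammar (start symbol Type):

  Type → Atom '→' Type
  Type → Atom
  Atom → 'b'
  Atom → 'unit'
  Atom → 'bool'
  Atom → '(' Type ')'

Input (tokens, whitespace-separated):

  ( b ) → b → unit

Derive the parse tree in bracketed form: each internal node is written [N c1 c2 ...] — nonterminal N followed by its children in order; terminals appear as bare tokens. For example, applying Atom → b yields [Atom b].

[Type [Atom ( [Type [Atom b]] )] → [Type [Atom b] → [Type [Atom unit]]]]

Type
Atom → Type
( Type ) → Type
( Atom ) → Type
( b ) → Type
( b ) → Atom → Type
( b ) → b → Type
( b ) → b → Atom
( b ) → b → unit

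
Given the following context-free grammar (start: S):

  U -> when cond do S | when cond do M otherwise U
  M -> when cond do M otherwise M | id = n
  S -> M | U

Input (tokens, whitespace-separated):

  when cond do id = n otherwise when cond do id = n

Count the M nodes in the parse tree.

[S [U when cond do [M id = n] otherwise [U when cond do [S [M id = n]]]]]

2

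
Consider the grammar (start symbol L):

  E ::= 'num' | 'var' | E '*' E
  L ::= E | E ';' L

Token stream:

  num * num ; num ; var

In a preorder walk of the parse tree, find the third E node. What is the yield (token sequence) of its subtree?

num

[L [E [E num] * [E num]] ; [L [E num] ; [L [E var]]]]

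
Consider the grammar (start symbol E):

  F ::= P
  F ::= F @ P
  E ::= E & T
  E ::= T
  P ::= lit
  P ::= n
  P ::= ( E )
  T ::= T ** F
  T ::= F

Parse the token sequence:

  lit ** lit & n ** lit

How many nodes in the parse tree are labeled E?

[E [E [T [T [F [P lit]]] ** [F [P lit]]]] & [T [T [F [P n]]] ** [F [P lit]]]]

2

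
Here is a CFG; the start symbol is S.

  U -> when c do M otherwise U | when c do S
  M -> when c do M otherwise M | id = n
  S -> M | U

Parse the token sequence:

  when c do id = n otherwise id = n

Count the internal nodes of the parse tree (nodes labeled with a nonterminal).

[S [M when c do [M id = n] otherwise [M id = n]]]

4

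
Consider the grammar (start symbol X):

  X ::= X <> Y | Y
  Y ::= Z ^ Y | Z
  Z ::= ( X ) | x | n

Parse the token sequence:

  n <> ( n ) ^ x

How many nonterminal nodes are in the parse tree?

[X [X [Y [Z n]]] <> [Y [Z ( [X [Y [Z n]]] )] ^ [Y [Z x]]]]

11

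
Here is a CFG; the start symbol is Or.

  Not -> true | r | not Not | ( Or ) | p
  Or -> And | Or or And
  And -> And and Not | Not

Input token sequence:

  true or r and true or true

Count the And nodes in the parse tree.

[Or [Or [Or [And [Not true]]] or [And [And [Not r]] and [Not true]]] or [And [Not true]]]

4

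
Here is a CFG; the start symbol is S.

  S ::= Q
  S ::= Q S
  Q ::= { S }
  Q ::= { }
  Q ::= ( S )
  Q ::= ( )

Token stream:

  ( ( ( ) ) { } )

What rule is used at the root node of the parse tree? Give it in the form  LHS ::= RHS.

S ::= Q

[S [Q ( [S [Q ( [S [Q ( )]] )] [S [Q { }]]] )]]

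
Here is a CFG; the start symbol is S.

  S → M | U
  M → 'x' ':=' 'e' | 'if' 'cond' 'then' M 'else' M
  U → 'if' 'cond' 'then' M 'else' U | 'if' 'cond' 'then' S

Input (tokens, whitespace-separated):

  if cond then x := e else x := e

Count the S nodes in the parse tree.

1

[S [M if cond then [M x := e] else [M x := e]]]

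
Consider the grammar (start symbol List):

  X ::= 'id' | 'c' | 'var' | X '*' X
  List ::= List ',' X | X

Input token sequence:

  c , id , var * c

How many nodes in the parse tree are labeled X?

5

[List [List [List [X c]] , [X id]] , [X [X var] * [X c]]]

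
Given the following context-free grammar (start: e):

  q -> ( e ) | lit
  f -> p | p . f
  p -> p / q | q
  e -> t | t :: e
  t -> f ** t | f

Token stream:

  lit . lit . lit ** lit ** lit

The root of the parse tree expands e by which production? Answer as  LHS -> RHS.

[e [t [f [p [q lit]] . [f [p [q lit]] . [f [p [q lit]]]]] ** [t [f [p [q lit]]] ** [t [f [p [q lit]]]]]]]

e -> t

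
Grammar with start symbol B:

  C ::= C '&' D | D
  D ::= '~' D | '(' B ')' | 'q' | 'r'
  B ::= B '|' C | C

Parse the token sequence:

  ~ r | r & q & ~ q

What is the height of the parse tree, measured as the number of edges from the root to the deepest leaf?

5

[B [B [C [D ~ [D r]]]] | [C [C [C [D r]] & [D q]] & [D ~ [D q]]]]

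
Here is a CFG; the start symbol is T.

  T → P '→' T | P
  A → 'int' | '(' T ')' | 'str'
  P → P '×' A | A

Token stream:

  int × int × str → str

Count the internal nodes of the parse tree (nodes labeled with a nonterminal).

10

[T [P [P [P [A int]] × [A int]] × [A str]] → [T [P [A str]]]]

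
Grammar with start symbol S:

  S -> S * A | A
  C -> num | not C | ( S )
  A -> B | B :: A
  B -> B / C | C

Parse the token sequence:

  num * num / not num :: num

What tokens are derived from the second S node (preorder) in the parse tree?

num

[S [S [A [B [C num]]]] * [A [B [B [C num]] / [C not [C num]]] :: [A [B [C num]]]]]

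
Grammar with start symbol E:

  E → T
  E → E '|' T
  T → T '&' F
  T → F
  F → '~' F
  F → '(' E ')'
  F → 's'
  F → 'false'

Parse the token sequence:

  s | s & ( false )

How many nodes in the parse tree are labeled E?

3

[E [E [T [F s]]] | [T [T [F s]] & [F ( [E [T [F false]]] )]]]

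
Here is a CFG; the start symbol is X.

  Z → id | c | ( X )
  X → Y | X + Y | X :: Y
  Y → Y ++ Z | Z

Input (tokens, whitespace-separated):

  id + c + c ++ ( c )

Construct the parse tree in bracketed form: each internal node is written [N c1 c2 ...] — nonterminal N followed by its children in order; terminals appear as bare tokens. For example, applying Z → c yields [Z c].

X
X + Y
X + Y + Y
Y + Y + Y
Z + Y + Y
id + Y + Y
id + Z + Y
id + c + Y
id + c + Y ++ Z
id + c + Z ++ Z
id + c + c ++ Z
id + c + c ++ ( X )
id + c + c ++ ( Y )
id + c + c ++ ( Z )
id + c + c ++ ( c )

[X [X [X [Y [Z id]]] + [Y [Z c]]] + [Y [Y [Z c]] ++ [Z ( [X [Y [Z c]]] )]]]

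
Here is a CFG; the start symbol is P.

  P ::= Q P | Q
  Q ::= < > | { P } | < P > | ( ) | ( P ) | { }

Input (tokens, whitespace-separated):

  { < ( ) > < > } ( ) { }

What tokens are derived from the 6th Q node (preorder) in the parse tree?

{ }

[P [Q { [P [Q < [P [Q ( )]] >] [P [Q < >]]] }] [P [Q ( )] [P [Q { }]]]]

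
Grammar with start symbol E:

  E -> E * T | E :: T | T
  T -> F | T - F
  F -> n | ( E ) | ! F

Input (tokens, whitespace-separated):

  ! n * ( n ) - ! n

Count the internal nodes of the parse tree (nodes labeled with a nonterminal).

[E [E [T [F ! [F n]]]] * [T [T [F ( [E [T [F n]]] )]] - [F ! [F n]]]]

13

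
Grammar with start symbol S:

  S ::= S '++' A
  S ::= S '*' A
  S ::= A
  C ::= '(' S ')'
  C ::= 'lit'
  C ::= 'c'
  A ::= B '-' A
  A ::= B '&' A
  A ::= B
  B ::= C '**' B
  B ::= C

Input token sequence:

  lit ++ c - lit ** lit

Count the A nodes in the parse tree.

3

[S [S [A [B [C lit]]]] ++ [A [B [C c]] - [A [B [C lit] ** [B [C lit]]]]]]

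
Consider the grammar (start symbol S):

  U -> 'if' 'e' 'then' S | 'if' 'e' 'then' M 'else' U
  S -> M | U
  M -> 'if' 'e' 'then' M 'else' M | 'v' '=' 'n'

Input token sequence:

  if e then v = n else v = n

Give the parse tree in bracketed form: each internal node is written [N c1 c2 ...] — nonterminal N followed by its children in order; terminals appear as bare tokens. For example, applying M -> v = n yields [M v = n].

[S [M if e then [M v = n] else [M v = n]]]

S
M
if e then M else M
if e then v = n else M
if e then v = n else v = n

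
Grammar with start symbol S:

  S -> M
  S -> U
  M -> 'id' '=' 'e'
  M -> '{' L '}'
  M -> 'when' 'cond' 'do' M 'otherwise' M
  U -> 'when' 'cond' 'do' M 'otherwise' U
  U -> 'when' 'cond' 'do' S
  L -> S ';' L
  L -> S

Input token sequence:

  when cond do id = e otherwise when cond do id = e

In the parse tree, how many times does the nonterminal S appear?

[S [U when cond do [M id = e] otherwise [U when cond do [S [M id = e]]]]]

2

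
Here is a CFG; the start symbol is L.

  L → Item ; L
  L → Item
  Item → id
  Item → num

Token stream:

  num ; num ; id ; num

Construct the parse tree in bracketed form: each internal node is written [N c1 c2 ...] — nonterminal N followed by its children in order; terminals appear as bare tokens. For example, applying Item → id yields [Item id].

[L [Item num] ; [L [Item num] ; [L [Item id] ; [L [Item num]]]]]

L
Item ; L
num ; L
num ; Item ; L
num ; num ; L
num ; num ; Item ; L
num ; num ; id ; L
num ; num ; id ; Item
num ; num ; id ; num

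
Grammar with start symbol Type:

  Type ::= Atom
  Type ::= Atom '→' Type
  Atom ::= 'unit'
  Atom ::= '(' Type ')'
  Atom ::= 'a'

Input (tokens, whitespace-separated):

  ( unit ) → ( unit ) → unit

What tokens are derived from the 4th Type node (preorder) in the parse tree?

[Type [Atom ( [Type [Atom unit]] )] → [Type [Atom ( [Type [Atom unit]] )] → [Type [Atom unit]]]]

unit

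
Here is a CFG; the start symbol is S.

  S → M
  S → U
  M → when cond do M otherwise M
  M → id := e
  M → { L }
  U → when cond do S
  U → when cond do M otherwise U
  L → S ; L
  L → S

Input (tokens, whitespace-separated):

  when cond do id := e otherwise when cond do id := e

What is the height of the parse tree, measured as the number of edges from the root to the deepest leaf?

[S [U when cond do [M id := e] otherwise [U when cond do [S [M id := e]]]]]

5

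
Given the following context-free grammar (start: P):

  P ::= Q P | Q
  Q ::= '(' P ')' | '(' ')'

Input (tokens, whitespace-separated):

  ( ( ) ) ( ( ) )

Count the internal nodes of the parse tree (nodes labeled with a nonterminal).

[P [Q ( [P [Q ( )]] )] [P [Q ( [P [Q ( )]] )]]]

8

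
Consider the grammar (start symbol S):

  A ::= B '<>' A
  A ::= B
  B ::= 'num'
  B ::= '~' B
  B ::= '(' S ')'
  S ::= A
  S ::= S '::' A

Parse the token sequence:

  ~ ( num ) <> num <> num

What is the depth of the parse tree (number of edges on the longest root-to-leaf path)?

[S [A [B ~ [B ( [S [A [B num]]] )]] <> [A [B num] <> [A [B num]]]]]

7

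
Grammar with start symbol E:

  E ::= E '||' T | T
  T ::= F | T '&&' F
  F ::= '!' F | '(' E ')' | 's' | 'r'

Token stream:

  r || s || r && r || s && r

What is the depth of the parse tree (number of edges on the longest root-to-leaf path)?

[E [E [E [E [T [F r]]] || [T [F s]]] || [T [T [F r]] && [F r]]] || [T [T [F s]] && [F r]]]

6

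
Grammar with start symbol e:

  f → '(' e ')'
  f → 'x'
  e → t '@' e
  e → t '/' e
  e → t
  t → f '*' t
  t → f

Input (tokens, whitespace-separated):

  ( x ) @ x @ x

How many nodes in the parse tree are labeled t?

4

[e [t [f ( [e [t [f x]]] )]] @ [e [t [f x]] @ [e [t [f x]]]]]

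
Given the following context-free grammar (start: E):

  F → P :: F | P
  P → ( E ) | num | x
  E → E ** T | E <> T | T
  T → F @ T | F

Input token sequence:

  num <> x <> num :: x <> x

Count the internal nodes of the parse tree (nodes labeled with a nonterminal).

[E [E [E [E [T [F [P num]]]] <> [T [F [P x]]]] <> [T [F [P num] :: [F [P x]]]]] <> [T [F [P x]]]]

18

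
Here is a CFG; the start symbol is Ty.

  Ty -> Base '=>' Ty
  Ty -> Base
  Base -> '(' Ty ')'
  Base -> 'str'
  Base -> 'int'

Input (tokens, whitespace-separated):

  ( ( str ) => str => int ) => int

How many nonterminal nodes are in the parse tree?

[Ty [Base ( [Ty [Base ( [Ty [Base str]] )] => [Ty [Base str] => [Ty [Base int]]]] )] => [Ty [Base int]]]

12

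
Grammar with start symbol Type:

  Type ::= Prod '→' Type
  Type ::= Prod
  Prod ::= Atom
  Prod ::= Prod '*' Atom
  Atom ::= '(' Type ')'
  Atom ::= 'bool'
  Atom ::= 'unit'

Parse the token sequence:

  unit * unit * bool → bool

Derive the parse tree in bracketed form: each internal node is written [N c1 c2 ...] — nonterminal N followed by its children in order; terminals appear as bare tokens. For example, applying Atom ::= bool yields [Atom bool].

[Type [Prod [Prod [Prod [Atom unit]] * [Atom unit]] * [Atom bool]] → [Type [Prod [Atom bool]]]]

Type
Prod → Type
Prod * Atom → Type
Prod * Atom * Atom → Type
Atom * Atom * Atom → Type
unit * Atom * Atom → Type
unit * unit * Atom → Type
unit * unit * bool → Type
unit * unit * bool → Prod
unit * unit * bool → Atom
unit * unit * bool → bool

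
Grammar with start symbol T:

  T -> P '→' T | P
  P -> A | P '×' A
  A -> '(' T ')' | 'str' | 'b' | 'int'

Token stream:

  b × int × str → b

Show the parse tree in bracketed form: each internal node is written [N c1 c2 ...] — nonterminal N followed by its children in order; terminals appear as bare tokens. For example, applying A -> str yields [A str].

[T [P [P [P [A b]] × [A int]] × [A str]] → [T [P [A b]]]]

T
P → T
P × A → T
P × A × A → T
A × A × A → T
b × A × A → T
b × int × A → T
b × int × str → T
b × int × str → P
b × int × str → A
b × int × str → b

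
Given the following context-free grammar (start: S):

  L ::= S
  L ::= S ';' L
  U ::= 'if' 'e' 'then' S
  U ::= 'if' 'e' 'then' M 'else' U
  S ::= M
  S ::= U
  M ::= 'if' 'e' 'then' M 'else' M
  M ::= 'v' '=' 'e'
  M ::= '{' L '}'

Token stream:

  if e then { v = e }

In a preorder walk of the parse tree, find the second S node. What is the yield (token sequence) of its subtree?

{ v = e }

[S [U if e then [S [M { [L [S [M v = e]]] }]]]]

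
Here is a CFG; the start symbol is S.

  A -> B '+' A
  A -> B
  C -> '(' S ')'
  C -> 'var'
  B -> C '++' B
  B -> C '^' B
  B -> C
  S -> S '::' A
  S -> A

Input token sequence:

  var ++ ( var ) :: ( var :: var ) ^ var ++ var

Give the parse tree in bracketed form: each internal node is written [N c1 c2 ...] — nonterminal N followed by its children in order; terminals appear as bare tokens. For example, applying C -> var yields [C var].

[S [S [A [B [C var] ++ [B [C ( [S [A [B [C var]]]] )]]]]] :: [A [B [C ( [S [S [A [B [C var]]]] :: [A [B [C var]]]] )] ^ [B [C var] ++ [B [C var]]]]]]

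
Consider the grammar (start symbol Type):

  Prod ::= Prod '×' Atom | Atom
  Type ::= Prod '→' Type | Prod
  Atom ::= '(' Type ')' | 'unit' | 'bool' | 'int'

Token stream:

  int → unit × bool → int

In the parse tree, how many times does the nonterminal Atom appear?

4

[Type [Prod [Atom int]] → [Type [Prod [Prod [Atom unit]] × [Atom bool]] → [Type [Prod [Atom int]]]]]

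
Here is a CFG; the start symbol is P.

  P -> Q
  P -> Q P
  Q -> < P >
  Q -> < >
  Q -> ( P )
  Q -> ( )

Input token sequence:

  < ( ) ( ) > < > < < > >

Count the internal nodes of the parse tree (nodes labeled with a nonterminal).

12

[P [Q < [P [Q ( )] [P [Q ( )]]] >] [P [Q < >] [P [Q < [P [Q < >]] >]]]]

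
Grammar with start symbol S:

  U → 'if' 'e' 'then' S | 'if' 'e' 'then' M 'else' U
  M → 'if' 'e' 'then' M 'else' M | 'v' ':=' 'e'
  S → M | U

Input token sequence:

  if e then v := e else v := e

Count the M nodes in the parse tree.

[S [M if e then [M v := e] else [M v := e]]]

3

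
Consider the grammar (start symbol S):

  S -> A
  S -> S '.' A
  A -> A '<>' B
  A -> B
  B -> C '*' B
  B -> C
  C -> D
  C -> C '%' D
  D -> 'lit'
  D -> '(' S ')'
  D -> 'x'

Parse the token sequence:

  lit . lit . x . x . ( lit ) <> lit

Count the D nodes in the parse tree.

7

[S [S [S [S [S [A [B [C [D lit]]]]] . [A [B [C [D lit]]]]] . [A [B [C [D x]]]]] . [A [B [C [D x]]]]] . [A [A [B [C [D ( [S [A [B [C [D lit]]]]] )]]]] <> [B [C [D lit]]]]]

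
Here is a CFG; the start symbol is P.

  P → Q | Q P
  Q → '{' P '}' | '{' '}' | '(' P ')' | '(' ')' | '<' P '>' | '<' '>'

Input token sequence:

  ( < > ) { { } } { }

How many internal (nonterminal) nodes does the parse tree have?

10

[P [Q ( [P [Q < >]] )] [P [Q { [P [Q { }]] }] [P [Q { }]]]]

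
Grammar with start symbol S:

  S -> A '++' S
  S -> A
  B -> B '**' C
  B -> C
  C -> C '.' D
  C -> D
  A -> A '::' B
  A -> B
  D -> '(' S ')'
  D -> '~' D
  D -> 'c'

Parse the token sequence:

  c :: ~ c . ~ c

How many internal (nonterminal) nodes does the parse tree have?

[S [A [A [B [C [D c]]]] :: [B [C [C [D ~ [D c]]] . [D ~ [D c]]]]]]

13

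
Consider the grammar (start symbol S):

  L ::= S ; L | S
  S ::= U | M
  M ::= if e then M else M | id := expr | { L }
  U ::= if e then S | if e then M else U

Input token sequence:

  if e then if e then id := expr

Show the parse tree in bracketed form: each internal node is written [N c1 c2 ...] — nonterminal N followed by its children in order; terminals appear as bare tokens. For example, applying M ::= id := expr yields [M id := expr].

[S [U if e then [S [U if e then [S [M id := expr]]]]]]

S
U
if e then S
if e then U
if e then if e then S
if e then if e then M
if e then if e then id := expr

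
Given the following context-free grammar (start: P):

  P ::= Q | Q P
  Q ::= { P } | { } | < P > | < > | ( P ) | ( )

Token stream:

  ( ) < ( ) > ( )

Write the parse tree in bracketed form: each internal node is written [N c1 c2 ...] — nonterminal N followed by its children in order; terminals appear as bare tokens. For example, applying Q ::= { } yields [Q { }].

P
Q P
( ) P
( ) Q P
( ) < P > P
( ) < Q > P
( ) < ( ) > P
( ) < ( ) > Q
( ) < ( ) > ( )

[P [Q ( )] [P [Q < [P [Q ( )]] >] [P [Q ( )]]]]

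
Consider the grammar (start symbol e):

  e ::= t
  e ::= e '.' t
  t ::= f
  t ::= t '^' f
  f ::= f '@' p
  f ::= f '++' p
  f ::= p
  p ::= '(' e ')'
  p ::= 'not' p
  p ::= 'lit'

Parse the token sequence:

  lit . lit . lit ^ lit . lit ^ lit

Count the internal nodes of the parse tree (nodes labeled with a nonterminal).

22

[e [e [e [e [t [f [p lit]]]] . [t [f [p lit]]]] . [t [t [f [p lit]]] ^ [f [p lit]]]] . [t [t [f [p lit]]] ^ [f [p lit]]]]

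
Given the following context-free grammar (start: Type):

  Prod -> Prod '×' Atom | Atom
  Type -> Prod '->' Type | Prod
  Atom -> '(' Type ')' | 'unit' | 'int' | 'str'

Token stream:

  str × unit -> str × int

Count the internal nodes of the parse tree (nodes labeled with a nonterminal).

[Type [Prod [Prod [Atom str]] × [Atom unit]] -> [Type [Prod [Prod [Atom str]] × [Atom int]]]]

10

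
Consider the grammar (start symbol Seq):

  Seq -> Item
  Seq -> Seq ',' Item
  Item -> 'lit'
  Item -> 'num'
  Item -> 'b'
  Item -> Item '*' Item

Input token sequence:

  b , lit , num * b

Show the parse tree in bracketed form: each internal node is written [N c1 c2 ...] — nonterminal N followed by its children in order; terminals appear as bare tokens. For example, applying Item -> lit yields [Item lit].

Seq
Seq , Item
Seq , Item , Item
Item , Item , Item
b , Item , Item
b , lit , Item
b , lit , Item * Item
b , lit , num * Item
b , lit , num * b

[Seq [Seq [Seq [Item b]] , [Item lit]] , [Item [Item num] * [Item b]]]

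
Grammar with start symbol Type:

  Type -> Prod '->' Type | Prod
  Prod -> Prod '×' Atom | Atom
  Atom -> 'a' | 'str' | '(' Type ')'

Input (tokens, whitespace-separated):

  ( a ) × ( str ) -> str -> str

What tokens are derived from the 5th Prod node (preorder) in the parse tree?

str

[Type [Prod [Prod [Atom ( [Type [Prod [Atom a]]] )]] × [Atom ( [Type [Prod [Atom str]]] )]] -> [Type [Prod [Atom str]] -> [Type [Prod [Atom str]]]]]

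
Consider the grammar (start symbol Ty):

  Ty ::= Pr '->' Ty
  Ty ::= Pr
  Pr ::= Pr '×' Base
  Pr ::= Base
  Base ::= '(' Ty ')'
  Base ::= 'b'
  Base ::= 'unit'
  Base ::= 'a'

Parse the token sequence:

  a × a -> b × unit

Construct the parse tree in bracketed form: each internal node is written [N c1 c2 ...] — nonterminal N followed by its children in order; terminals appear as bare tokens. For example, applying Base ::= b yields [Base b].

[Ty [Pr [Pr [Base a]] × [Base a]] -> [Ty [Pr [Pr [Base b]] × [Base unit]]]]

Ty
Pr -> Ty
Pr × Base -> Ty
Base × Base -> Ty
a × Base -> Ty
a × a -> Ty
a × a -> Pr
a × a -> Pr × Base
a × a -> Base × Base
a × a -> b × Base
a × a -> b × unit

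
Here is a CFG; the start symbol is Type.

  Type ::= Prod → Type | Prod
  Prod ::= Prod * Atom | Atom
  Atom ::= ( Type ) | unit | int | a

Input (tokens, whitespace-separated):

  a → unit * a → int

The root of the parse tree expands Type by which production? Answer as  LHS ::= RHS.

Type ::= Prod → Type

[Type [Prod [Atom a]] → [Type [Prod [Prod [Atom unit]] * [Atom a]] → [Type [Prod [Atom int]]]]]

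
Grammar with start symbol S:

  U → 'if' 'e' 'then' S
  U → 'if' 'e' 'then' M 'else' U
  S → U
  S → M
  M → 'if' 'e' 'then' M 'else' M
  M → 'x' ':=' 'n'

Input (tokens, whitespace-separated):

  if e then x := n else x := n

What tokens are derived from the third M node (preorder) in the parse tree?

[S [M if e then [M x := n] else [M x := n]]]

x := n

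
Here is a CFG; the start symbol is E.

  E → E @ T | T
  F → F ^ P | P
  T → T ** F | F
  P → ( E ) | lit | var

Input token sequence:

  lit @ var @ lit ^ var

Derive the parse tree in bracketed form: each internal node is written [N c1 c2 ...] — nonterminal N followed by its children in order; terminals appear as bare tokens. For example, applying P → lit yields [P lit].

[E [E [E [T [F [P lit]]]] @ [T [F [P var]]]] @ [T [F [F [P lit]] ^ [P var]]]]

E
E @ T
E @ T @ T
T @ T @ T
F @ T @ T
P @ T @ T
lit @ T @ T
lit @ F @ T
lit @ P @ T
lit @ var @ T
lit @ var @ F
lit @ var @ F ^ P
lit @ var @ P ^ P
lit @ var @ lit ^ P
lit @ var @ lit ^ var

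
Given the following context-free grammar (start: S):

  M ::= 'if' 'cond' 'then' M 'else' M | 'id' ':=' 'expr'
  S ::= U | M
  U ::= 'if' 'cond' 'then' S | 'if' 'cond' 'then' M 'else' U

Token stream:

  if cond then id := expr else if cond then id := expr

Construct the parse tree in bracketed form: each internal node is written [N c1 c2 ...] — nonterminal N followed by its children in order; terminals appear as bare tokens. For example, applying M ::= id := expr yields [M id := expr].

S
U
if cond then M else U
if cond then id := expr else U
if cond then id := expr else if cond then S
if cond then id := expr else if cond then M
if cond then id := expr else if cond then id := expr

[S [U if cond then [M id := expr] else [U if cond then [S [M id := expr]]]]]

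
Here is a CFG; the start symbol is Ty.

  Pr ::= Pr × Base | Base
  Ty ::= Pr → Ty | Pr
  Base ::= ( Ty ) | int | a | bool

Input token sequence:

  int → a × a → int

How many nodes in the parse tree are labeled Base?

[Ty [Pr [Base int]] → [Ty [Pr [Pr [Base a]] × [Base a]] → [Ty [Pr [Base int]]]]]

4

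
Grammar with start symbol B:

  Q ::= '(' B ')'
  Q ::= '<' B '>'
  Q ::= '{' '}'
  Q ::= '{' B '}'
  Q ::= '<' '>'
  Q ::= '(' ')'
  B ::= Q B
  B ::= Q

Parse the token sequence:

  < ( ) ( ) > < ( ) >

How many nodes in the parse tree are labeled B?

5

[B [Q < [B [Q ( )] [B [Q ( )]]] >] [B [Q < [B [Q ( )]] >]]]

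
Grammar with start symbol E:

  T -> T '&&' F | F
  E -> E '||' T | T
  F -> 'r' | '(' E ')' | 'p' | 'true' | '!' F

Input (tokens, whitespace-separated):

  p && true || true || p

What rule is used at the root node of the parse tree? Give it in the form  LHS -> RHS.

E -> E '||' T

[E [E [E [T [T [F p]] && [F true]]] || [T [F true]]] || [T [F p]]]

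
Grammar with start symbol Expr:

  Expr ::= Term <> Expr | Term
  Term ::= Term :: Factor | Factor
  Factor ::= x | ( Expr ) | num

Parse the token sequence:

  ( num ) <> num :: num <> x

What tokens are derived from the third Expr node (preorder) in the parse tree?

[Expr [Term [Factor ( [Expr [Term [Factor num]]] )]] <> [Expr [Term [Term [Factor num]] :: [Factor num]] <> [Expr [Term [Factor x]]]]]

num :: num <> x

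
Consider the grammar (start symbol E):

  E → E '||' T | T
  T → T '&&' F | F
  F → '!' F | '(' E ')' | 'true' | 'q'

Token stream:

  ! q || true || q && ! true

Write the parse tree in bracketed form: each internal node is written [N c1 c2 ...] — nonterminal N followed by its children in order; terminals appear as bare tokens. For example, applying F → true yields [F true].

E
E || T
E || T || T
T || T || T
F || T || T
! F || T || T
! q || T || T
! q || F || T
! q || true || T
! q || true || T && F
! q || true || F && F
! q || true || q && F
! q || true || q && ! F
! q || true || q && ! true

[E [E [E [T [F ! [F q]]]] || [T [F true]]] || [T [T [F q]] && [F ! [F true]]]]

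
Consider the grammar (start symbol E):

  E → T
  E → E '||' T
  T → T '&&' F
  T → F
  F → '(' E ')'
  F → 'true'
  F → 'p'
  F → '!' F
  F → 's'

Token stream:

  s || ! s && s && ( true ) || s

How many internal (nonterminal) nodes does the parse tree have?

[E [E [E [T [F s]]] || [T [T [T [F ! [F s]]] && [F s]] && [F ( [E [T [F true]]] )]]] || [T [F s]]]

17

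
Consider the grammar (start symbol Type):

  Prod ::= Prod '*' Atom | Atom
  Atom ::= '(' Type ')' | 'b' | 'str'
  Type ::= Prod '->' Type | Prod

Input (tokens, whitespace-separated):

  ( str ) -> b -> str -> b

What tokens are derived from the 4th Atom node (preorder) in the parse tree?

[Type [Prod [Atom ( [Type [Prod [Atom str]]] )]] -> [Type [Prod [Atom b]] -> [Type [Prod [Atom str]] -> [Type [Prod [Atom b]]]]]]

str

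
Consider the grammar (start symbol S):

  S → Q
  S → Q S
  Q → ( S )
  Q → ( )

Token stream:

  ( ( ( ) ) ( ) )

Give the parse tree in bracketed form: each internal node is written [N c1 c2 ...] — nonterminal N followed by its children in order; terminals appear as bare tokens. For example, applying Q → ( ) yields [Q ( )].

[S [Q ( [S [Q ( [S [Q ( )]] )] [S [Q ( )]]] )]]

S
Q
( S )
( Q S )
( ( S ) S )
( ( Q ) S )
( ( ( ) ) S )
( ( ( ) ) Q )
( ( ( ) ) ( ) )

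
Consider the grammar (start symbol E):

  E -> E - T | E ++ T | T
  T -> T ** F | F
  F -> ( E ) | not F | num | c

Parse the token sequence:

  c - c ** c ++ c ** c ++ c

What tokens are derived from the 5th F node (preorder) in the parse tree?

[E [E [E [E [T [F c]]] - [T [T [F c]] ** [F c]]] ++ [T [T [F c]] ** [F c]]] ++ [T [F c]]]

c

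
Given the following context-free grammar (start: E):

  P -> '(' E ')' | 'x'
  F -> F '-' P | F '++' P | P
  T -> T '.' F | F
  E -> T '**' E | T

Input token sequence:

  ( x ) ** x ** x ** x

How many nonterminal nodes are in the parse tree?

[E [T [F [P ( [E [T [F [P x]]]] )]]] ** [E [T [F [P x]]] ** [E [T [F [P x]]] ** [E [T [F [P x]]]]]]]

20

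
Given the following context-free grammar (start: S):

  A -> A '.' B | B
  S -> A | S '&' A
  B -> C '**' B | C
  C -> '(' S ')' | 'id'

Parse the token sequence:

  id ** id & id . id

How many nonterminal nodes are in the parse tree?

13

[S [S [A [B [C id] ** [B [C id]]]]] & [A [A [B [C id]]] . [B [C id]]]]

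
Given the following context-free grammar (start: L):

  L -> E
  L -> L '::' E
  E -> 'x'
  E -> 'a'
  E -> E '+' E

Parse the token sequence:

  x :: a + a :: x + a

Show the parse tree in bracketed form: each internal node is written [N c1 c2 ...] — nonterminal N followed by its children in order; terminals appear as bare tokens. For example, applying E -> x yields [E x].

[L [L [L [E x]] :: [E [E a] + [E a]]] :: [E [E x] + [E a]]]

L
L :: E
L :: E :: E
E :: E :: E
x :: E :: E
x :: E + E :: E
x :: a + E :: E
x :: a + a :: E
x :: a + a :: E + E
x :: a + a :: x + E
x :: a + a :: x + a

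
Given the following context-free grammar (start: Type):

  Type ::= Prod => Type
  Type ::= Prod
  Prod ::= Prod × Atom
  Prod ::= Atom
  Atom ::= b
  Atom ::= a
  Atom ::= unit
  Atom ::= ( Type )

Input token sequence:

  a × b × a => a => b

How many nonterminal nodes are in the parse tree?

13

[Type [Prod [Prod [Prod [Atom a]] × [Atom b]] × [Atom a]] => [Type [Prod [Atom a]] => [Type [Prod [Atom b]]]]]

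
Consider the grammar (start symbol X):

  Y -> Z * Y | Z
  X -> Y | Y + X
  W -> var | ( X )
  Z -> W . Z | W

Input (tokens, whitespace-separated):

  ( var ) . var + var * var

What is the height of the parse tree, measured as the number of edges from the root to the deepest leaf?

8

[X [Y [Z [W ( [X [Y [Z [W var]]]] )] . [Z [W var]]]] + [X [Y [Z [W var]] * [Y [Z [W var]]]]]]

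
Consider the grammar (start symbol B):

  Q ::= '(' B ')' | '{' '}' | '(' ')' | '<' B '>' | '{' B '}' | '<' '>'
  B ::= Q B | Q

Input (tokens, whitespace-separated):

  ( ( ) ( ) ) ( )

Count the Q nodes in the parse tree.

[B [Q ( [B [Q ( )] [B [Q ( )]]] )] [B [Q ( )]]]

4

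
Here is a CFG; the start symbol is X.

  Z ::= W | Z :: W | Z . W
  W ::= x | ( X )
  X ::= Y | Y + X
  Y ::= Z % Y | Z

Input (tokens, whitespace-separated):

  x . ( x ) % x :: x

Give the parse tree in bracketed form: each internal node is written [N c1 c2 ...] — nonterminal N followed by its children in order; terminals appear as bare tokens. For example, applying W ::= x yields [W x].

X
Y
Z % Y
Z . W % Y
W . W % Y
x . W % Y
x . ( X ) % Y
x . ( Y ) % Y
x . ( Z ) % Y
x . ( W ) % Y
x . ( x ) % Y
x . ( x ) % Z
x . ( x ) % Z :: W
x . ( x ) % W :: W
x . ( x ) % x :: W
x . ( x ) % x :: x

[X [Y [Z [Z [W x]] . [W ( [X [Y [Z [W x]]]] )]] % [Y [Z [Z [W x]] :: [W x]]]]]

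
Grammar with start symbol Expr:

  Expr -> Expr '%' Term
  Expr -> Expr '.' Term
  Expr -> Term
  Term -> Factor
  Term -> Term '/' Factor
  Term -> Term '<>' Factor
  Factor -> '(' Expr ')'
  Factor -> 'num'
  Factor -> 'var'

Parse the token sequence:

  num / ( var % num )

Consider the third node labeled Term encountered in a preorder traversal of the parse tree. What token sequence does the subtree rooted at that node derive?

[Expr [Term [Term [Factor num]] / [Factor ( [Expr [Expr [Term [Factor var]]] % [Term [Factor num]]] )]]]

var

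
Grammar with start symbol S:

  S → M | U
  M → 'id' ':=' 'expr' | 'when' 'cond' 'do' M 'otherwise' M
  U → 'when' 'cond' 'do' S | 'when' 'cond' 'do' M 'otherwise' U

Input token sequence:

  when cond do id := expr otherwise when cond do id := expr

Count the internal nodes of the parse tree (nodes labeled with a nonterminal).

6

[S [U when cond do [M id := expr] otherwise [U when cond do [S [M id := expr]]]]]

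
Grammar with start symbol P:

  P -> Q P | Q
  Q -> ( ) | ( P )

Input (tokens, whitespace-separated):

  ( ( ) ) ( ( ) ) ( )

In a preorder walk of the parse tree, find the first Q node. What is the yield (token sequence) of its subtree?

[P [Q ( [P [Q ( )]] )] [P [Q ( [P [Q ( )]] )] [P [Q ( )]]]]

( ( ) )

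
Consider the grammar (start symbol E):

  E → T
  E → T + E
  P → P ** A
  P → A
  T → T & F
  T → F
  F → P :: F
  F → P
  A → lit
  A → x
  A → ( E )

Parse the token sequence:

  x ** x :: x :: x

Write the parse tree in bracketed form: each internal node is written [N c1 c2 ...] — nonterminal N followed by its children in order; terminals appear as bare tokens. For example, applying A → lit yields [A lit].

E
T
F
P :: F
P ** A :: F
A ** A :: F
x ** A :: F
x ** x :: F
x ** x :: P :: F
x ** x :: A :: F
x ** x :: x :: F
x ** x :: x :: P
x ** x :: x :: A
x ** x :: x :: x

[E [T [F [P [P [A x]] ** [A x]] :: [F [P [A x]] :: [F [P [A x]]]]]]]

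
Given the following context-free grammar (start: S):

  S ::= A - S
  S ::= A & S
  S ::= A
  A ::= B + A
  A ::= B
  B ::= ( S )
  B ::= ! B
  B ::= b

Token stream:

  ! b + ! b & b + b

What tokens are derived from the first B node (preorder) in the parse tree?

[S [A [B ! [B b]] + [A [B ! [B b]]]] & [S [A [B b] + [A [B b]]]]]

! b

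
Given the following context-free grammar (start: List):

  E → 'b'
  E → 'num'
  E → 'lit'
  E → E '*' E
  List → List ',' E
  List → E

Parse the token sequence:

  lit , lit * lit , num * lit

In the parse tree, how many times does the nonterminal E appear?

[List [List [List [E lit]] , [E [E lit] * [E lit]]] , [E [E num] * [E lit]]]

7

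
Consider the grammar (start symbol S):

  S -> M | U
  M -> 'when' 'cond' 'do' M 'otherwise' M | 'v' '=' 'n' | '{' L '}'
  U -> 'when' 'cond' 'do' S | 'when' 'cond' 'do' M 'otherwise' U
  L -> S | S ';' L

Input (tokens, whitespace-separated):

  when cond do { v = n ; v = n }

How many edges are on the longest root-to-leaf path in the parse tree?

8

[S [U when cond do [S [M { [L [S [M v = n]] ; [L [S [M v = n]]]] }]]]]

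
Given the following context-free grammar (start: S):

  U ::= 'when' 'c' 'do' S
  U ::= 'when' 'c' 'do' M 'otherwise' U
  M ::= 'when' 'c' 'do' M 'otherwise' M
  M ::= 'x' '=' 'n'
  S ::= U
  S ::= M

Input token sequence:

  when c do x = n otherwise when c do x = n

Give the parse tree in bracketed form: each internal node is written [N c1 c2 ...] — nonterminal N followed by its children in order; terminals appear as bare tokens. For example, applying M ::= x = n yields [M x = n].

S
U
when c do M otherwise U
when c do x = n otherwise U
when c do x = n otherwise when c do S
when c do x = n otherwise when c do M
when c do x = n otherwise when c do x = n

[S [U when c do [M x = n] otherwise [U when c do [S [M x = n]]]]]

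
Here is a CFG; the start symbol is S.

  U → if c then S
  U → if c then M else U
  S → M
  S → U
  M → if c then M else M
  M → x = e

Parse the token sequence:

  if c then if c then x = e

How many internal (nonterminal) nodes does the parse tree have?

6

[S [U if c then [S [U if c then [S [M x = e]]]]]]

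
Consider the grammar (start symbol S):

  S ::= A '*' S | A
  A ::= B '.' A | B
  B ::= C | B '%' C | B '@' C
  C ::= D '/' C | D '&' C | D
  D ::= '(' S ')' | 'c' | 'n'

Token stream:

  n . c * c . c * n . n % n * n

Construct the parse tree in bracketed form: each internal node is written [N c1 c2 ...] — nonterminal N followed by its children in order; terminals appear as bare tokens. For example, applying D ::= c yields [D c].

[S [A [B [C [D n]]] . [A [B [C [D c]]]]] * [S [A [B [C [D c]]] . [A [B [C [D c]]]]] * [S [A [B [C [D n]]] . [A [B [B [C [D n]]] % [C [D n]]]]] * [S [A [B [C [D n]]]]]]]]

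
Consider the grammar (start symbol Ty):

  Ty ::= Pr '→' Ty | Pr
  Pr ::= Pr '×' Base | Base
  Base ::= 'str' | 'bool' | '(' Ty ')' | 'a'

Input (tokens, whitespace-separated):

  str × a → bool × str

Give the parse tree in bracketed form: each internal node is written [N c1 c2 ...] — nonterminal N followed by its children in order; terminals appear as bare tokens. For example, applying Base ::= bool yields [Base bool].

Ty
Pr → Ty
Pr × Base → Ty
Base × Base → Ty
str × Base → Ty
str × a → Ty
str × a → Pr
str × a → Pr × Base
str × a → Base × Base
str × a → bool × Base
str × a → bool × str

[Ty [Pr [Pr [Base str]] × [Base a]] → [Ty [Pr [Pr [Base bool]] × [Base str]]]]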